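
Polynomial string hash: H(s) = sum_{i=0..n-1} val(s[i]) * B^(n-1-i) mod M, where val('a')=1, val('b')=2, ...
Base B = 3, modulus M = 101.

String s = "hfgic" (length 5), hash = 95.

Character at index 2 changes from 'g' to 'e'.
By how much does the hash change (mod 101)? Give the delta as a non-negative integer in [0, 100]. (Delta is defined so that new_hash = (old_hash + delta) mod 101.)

Delta formula: (val(new) - val(old)) * B^(n-1-k) mod M
  val('e') - val('g') = 5 - 7 = -2
  B^(n-1-k) = 3^2 mod 101 = 9
  Delta = -2 * 9 mod 101 = 83

Answer: 83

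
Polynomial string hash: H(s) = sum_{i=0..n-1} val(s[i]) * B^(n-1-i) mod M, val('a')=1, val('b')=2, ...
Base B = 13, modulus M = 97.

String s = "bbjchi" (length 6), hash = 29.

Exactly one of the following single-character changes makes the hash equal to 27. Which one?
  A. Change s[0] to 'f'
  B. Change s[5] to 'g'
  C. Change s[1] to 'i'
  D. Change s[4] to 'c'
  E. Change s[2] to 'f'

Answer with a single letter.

Option A: s[0]='b'->'f', delta=(6-2)*13^5 mod 97 = 5, hash=29+5 mod 97 = 34
Option B: s[5]='i'->'g', delta=(7-9)*13^0 mod 97 = 95, hash=29+95 mod 97 = 27 <-- target
Option C: s[1]='b'->'i', delta=(9-2)*13^4 mod 97 = 10, hash=29+10 mod 97 = 39
Option D: s[4]='h'->'c', delta=(3-8)*13^1 mod 97 = 32, hash=29+32 mod 97 = 61
Option E: s[2]='j'->'f', delta=(6-10)*13^3 mod 97 = 39, hash=29+39 mod 97 = 68

Answer: B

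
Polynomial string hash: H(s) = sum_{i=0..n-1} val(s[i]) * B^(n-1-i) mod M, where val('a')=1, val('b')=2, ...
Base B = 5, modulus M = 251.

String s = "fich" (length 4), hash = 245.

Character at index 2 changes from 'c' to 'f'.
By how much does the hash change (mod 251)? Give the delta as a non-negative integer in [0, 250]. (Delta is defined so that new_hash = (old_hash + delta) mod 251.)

Answer: 15

Derivation:
Delta formula: (val(new) - val(old)) * B^(n-1-k) mod M
  val('f') - val('c') = 6 - 3 = 3
  B^(n-1-k) = 5^1 mod 251 = 5
  Delta = 3 * 5 mod 251 = 15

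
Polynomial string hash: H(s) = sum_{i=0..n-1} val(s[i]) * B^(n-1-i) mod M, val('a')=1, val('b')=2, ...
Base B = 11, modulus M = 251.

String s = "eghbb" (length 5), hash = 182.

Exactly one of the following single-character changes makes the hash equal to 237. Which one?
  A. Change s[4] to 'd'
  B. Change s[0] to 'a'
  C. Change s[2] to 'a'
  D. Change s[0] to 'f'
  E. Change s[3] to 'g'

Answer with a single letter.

Answer: E

Derivation:
Option A: s[4]='b'->'d', delta=(4-2)*11^0 mod 251 = 2, hash=182+2 mod 251 = 184
Option B: s[0]='e'->'a', delta=(1-5)*11^4 mod 251 = 170, hash=182+170 mod 251 = 101
Option C: s[2]='h'->'a', delta=(1-8)*11^2 mod 251 = 157, hash=182+157 mod 251 = 88
Option D: s[0]='e'->'f', delta=(6-5)*11^4 mod 251 = 83, hash=182+83 mod 251 = 14
Option E: s[3]='b'->'g', delta=(7-2)*11^1 mod 251 = 55, hash=182+55 mod 251 = 237 <-- target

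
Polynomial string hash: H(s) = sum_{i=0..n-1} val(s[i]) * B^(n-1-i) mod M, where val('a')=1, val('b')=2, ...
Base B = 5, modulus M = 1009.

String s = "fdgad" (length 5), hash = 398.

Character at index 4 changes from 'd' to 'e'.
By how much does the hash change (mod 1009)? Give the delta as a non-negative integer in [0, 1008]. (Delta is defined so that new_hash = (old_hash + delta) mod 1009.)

Delta formula: (val(new) - val(old)) * B^(n-1-k) mod M
  val('e') - val('d') = 5 - 4 = 1
  B^(n-1-k) = 5^0 mod 1009 = 1
  Delta = 1 * 1 mod 1009 = 1

Answer: 1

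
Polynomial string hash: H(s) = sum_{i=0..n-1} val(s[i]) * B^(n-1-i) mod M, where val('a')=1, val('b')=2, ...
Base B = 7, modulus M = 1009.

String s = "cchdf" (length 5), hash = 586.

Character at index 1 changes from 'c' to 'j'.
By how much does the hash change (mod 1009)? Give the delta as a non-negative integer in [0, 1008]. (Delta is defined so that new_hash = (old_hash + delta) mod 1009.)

Delta formula: (val(new) - val(old)) * B^(n-1-k) mod M
  val('j') - val('c') = 10 - 3 = 7
  B^(n-1-k) = 7^3 mod 1009 = 343
  Delta = 7 * 343 mod 1009 = 383

Answer: 383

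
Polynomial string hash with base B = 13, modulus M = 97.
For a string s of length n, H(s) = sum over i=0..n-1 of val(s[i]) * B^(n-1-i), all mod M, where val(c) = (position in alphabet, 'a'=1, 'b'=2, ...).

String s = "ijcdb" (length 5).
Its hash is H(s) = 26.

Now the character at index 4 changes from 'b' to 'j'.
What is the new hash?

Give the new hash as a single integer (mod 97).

Answer: 34

Derivation:
val('b') = 2, val('j') = 10
Position k = 4, exponent = n-1-k = 0
B^0 mod M = 13^0 mod 97 = 1
Delta = (10 - 2) * 1 mod 97 = 8
New hash = (26 + 8) mod 97 = 34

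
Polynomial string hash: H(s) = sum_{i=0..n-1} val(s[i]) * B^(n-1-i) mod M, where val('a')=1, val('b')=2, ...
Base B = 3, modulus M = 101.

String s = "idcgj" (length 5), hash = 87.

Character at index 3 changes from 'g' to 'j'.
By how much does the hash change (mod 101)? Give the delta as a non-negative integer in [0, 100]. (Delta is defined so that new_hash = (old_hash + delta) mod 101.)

Delta formula: (val(new) - val(old)) * B^(n-1-k) mod M
  val('j') - val('g') = 10 - 7 = 3
  B^(n-1-k) = 3^1 mod 101 = 3
  Delta = 3 * 3 mod 101 = 9

Answer: 9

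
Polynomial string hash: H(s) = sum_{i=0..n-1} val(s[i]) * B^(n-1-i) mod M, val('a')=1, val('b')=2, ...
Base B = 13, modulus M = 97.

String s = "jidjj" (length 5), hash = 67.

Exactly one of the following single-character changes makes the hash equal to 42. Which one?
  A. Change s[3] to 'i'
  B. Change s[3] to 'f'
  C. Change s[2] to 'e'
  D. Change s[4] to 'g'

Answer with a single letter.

Answer: C

Derivation:
Option A: s[3]='j'->'i', delta=(9-10)*13^1 mod 97 = 84, hash=67+84 mod 97 = 54
Option B: s[3]='j'->'f', delta=(6-10)*13^1 mod 97 = 45, hash=67+45 mod 97 = 15
Option C: s[2]='d'->'e', delta=(5-4)*13^2 mod 97 = 72, hash=67+72 mod 97 = 42 <-- target
Option D: s[4]='j'->'g', delta=(7-10)*13^0 mod 97 = 94, hash=67+94 mod 97 = 64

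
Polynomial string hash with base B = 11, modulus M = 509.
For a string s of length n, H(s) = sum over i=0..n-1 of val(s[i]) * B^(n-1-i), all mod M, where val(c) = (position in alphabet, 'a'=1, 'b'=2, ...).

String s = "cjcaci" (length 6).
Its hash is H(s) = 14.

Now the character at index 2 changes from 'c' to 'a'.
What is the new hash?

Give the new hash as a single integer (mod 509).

Answer: 406

Derivation:
val('c') = 3, val('a') = 1
Position k = 2, exponent = n-1-k = 3
B^3 mod M = 11^3 mod 509 = 313
Delta = (1 - 3) * 313 mod 509 = 392
New hash = (14 + 392) mod 509 = 406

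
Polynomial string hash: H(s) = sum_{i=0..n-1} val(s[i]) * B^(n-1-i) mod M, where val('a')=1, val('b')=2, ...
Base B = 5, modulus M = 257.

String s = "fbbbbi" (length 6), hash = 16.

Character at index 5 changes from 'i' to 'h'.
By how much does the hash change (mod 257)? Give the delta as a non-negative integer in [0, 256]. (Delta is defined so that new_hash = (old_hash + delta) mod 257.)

Delta formula: (val(new) - val(old)) * B^(n-1-k) mod M
  val('h') - val('i') = 8 - 9 = -1
  B^(n-1-k) = 5^0 mod 257 = 1
  Delta = -1 * 1 mod 257 = 256

Answer: 256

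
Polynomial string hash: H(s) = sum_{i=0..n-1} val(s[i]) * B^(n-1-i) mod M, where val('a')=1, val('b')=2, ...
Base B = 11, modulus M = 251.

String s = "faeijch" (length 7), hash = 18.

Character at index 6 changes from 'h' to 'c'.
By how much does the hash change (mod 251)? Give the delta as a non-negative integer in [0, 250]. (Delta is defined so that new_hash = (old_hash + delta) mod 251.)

Delta formula: (val(new) - val(old)) * B^(n-1-k) mod M
  val('c') - val('h') = 3 - 8 = -5
  B^(n-1-k) = 11^0 mod 251 = 1
  Delta = -5 * 1 mod 251 = 246

Answer: 246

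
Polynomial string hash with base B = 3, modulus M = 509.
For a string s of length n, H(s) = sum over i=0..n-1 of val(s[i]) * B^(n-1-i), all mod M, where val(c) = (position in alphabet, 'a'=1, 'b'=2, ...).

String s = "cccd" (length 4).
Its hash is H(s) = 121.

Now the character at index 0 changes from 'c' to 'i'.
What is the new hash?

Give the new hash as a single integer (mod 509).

val('c') = 3, val('i') = 9
Position k = 0, exponent = n-1-k = 3
B^3 mod M = 3^3 mod 509 = 27
Delta = (9 - 3) * 27 mod 509 = 162
New hash = (121 + 162) mod 509 = 283

Answer: 283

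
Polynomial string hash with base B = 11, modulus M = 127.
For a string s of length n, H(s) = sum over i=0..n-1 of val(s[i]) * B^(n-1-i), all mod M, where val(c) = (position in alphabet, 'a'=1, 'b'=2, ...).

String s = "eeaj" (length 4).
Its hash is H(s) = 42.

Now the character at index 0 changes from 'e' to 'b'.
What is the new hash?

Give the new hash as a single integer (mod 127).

val('e') = 5, val('b') = 2
Position k = 0, exponent = n-1-k = 3
B^3 mod M = 11^3 mod 127 = 61
Delta = (2 - 5) * 61 mod 127 = 71
New hash = (42 + 71) mod 127 = 113

Answer: 113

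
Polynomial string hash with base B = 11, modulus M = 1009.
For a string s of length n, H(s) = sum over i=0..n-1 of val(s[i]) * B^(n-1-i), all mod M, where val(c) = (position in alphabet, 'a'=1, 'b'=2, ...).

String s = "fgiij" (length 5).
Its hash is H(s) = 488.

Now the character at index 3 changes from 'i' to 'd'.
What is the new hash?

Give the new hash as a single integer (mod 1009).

val('i') = 9, val('d') = 4
Position k = 3, exponent = n-1-k = 1
B^1 mod M = 11^1 mod 1009 = 11
Delta = (4 - 9) * 11 mod 1009 = 954
New hash = (488 + 954) mod 1009 = 433

Answer: 433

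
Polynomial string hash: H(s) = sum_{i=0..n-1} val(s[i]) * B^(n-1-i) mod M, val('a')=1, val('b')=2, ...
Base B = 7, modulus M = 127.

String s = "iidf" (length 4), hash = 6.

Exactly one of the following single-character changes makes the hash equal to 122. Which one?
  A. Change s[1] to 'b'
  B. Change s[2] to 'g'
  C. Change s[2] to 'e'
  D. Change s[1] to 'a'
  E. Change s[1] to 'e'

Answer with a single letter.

Answer: D

Derivation:
Option A: s[1]='i'->'b', delta=(2-9)*7^2 mod 127 = 38, hash=6+38 mod 127 = 44
Option B: s[2]='d'->'g', delta=(7-4)*7^1 mod 127 = 21, hash=6+21 mod 127 = 27
Option C: s[2]='d'->'e', delta=(5-4)*7^1 mod 127 = 7, hash=6+7 mod 127 = 13
Option D: s[1]='i'->'a', delta=(1-9)*7^2 mod 127 = 116, hash=6+116 mod 127 = 122 <-- target
Option E: s[1]='i'->'e', delta=(5-9)*7^2 mod 127 = 58, hash=6+58 mod 127 = 64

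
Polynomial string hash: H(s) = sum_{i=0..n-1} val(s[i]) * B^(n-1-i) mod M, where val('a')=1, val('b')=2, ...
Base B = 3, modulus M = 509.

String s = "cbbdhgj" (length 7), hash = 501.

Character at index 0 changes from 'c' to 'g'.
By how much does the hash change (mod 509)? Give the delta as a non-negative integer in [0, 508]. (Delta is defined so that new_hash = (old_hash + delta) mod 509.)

Delta formula: (val(new) - val(old)) * B^(n-1-k) mod M
  val('g') - val('c') = 7 - 3 = 4
  B^(n-1-k) = 3^6 mod 509 = 220
  Delta = 4 * 220 mod 509 = 371

Answer: 371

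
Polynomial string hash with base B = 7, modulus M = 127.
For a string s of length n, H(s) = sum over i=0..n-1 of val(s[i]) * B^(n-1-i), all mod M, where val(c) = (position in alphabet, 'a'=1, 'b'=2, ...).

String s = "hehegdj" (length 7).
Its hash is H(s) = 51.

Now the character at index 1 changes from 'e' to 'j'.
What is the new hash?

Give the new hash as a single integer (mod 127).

val('e') = 5, val('j') = 10
Position k = 1, exponent = n-1-k = 5
B^5 mod M = 7^5 mod 127 = 43
Delta = (10 - 5) * 43 mod 127 = 88
New hash = (51 + 88) mod 127 = 12

Answer: 12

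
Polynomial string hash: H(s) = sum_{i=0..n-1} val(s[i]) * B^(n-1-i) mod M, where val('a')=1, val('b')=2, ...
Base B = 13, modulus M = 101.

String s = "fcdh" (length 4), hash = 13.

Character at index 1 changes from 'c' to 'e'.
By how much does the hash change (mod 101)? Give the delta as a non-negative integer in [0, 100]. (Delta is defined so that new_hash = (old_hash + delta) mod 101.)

Delta formula: (val(new) - val(old)) * B^(n-1-k) mod M
  val('e') - val('c') = 5 - 3 = 2
  B^(n-1-k) = 13^2 mod 101 = 68
  Delta = 2 * 68 mod 101 = 35

Answer: 35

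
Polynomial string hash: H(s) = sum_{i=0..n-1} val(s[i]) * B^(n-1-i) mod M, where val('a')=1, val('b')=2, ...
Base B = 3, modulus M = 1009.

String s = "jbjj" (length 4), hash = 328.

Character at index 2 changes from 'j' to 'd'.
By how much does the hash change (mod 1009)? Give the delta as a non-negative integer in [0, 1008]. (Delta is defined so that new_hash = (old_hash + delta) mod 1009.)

Answer: 991

Derivation:
Delta formula: (val(new) - val(old)) * B^(n-1-k) mod M
  val('d') - val('j') = 4 - 10 = -6
  B^(n-1-k) = 3^1 mod 1009 = 3
  Delta = -6 * 3 mod 1009 = 991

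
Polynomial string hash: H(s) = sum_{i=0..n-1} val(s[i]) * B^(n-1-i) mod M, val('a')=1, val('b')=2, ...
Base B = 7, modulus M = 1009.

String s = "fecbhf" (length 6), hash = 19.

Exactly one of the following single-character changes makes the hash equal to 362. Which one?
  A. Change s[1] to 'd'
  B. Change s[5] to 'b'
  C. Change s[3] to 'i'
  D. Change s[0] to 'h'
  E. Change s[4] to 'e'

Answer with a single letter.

Answer: C

Derivation:
Option A: s[1]='e'->'d', delta=(4-5)*7^4 mod 1009 = 626, hash=19+626 mod 1009 = 645
Option B: s[5]='f'->'b', delta=(2-6)*7^0 mod 1009 = 1005, hash=19+1005 mod 1009 = 15
Option C: s[3]='b'->'i', delta=(9-2)*7^2 mod 1009 = 343, hash=19+343 mod 1009 = 362 <-- target
Option D: s[0]='f'->'h', delta=(8-6)*7^5 mod 1009 = 317, hash=19+317 mod 1009 = 336
Option E: s[4]='h'->'e', delta=(5-8)*7^1 mod 1009 = 988, hash=19+988 mod 1009 = 1007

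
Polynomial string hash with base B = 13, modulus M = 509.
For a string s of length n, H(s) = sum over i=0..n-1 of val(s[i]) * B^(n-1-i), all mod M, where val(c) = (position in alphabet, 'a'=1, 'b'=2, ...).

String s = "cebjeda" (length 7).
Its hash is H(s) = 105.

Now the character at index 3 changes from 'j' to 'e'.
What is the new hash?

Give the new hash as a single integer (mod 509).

val('j') = 10, val('e') = 5
Position k = 3, exponent = n-1-k = 3
B^3 mod M = 13^3 mod 509 = 161
Delta = (5 - 10) * 161 mod 509 = 213
New hash = (105 + 213) mod 509 = 318

Answer: 318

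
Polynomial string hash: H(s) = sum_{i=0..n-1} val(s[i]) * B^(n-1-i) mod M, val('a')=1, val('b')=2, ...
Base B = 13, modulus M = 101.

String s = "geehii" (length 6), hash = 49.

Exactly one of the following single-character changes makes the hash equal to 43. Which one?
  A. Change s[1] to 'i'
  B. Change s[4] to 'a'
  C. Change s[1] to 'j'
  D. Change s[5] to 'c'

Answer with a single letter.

Option A: s[1]='e'->'i', delta=(9-5)*13^4 mod 101 = 13, hash=49+13 mod 101 = 62
Option B: s[4]='i'->'a', delta=(1-9)*13^1 mod 101 = 98, hash=49+98 mod 101 = 46
Option C: s[1]='e'->'j', delta=(10-5)*13^4 mod 101 = 92, hash=49+92 mod 101 = 40
Option D: s[5]='i'->'c', delta=(3-9)*13^0 mod 101 = 95, hash=49+95 mod 101 = 43 <-- target

Answer: D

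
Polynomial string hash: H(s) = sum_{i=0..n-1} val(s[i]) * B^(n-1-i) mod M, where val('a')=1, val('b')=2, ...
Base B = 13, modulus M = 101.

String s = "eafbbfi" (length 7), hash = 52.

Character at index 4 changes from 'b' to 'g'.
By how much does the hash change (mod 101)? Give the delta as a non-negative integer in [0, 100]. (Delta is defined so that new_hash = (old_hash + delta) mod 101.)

Answer: 37

Derivation:
Delta formula: (val(new) - val(old)) * B^(n-1-k) mod M
  val('g') - val('b') = 7 - 2 = 5
  B^(n-1-k) = 13^2 mod 101 = 68
  Delta = 5 * 68 mod 101 = 37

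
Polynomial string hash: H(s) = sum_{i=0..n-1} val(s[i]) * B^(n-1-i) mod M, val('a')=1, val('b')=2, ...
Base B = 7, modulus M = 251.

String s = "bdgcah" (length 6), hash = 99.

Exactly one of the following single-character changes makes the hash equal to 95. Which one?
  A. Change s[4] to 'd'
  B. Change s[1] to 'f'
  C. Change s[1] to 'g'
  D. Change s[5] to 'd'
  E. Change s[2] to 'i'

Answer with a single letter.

Answer: D

Derivation:
Option A: s[4]='a'->'d', delta=(4-1)*7^1 mod 251 = 21, hash=99+21 mod 251 = 120
Option B: s[1]='d'->'f', delta=(6-4)*7^4 mod 251 = 33, hash=99+33 mod 251 = 132
Option C: s[1]='d'->'g', delta=(7-4)*7^4 mod 251 = 175, hash=99+175 mod 251 = 23
Option D: s[5]='h'->'d', delta=(4-8)*7^0 mod 251 = 247, hash=99+247 mod 251 = 95 <-- target
Option E: s[2]='g'->'i', delta=(9-7)*7^3 mod 251 = 184, hash=99+184 mod 251 = 32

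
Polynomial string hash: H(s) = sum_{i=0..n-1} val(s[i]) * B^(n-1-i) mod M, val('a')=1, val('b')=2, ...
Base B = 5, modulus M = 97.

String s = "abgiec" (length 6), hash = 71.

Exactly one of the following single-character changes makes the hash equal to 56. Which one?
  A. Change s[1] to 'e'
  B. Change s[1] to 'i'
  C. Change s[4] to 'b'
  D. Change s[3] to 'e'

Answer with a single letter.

Option A: s[1]='b'->'e', delta=(5-2)*5^4 mod 97 = 32, hash=71+32 mod 97 = 6
Option B: s[1]='b'->'i', delta=(9-2)*5^4 mod 97 = 10, hash=71+10 mod 97 = 81
Option C: s[4]='e'->'b', delta=(2-5)*5^1 mod 97 = 82, hash=71+82 mod 97 = 56 <-- target
Option D: s[3]='i'->'e', delta=(5-9)*5^2 mod 97 = 94, hash=71+94 mod 97 = 68

Answer: C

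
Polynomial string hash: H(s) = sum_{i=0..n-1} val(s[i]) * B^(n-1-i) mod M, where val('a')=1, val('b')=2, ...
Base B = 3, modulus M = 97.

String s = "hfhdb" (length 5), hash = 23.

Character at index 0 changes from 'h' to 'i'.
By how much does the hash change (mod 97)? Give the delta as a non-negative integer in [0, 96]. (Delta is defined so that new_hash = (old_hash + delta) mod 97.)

Delta formula: (val(new) - val(old)) * B^(n-1-k) mod M
  val('i') - val('h') = 9 - 8 = 1
  B^(n-1-k) = 3^4 mod 97 = 81
  Delta = 1 * 81 mod 97 = 81

Answer: 81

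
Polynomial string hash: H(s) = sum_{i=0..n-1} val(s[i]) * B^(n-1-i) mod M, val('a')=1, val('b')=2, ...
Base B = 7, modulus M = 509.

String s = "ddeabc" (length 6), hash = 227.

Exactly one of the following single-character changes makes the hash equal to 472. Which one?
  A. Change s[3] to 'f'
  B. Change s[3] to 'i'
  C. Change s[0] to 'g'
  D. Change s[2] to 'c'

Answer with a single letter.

Option A: s[3]='a'->'f', delta=(6-1)*7^2 mod 509 = 245, hash=227+245 mod 509 = 472 <-- target
Option B: s[3]='a'->'i', delta=(9-1)*7^2 mod 509 = 392, hash=227+392 mod 509 = 110
Option C: s[0]='d'->'g', delta=(7-4)*7^5 mod 509 = 30, hash=227+30 mod 509 = 257
Option D: s[2]='e'->'c', delta=(3-5)*7^3 mod 509 = 332, hash=227+332 mod 509 = 50

Answer: A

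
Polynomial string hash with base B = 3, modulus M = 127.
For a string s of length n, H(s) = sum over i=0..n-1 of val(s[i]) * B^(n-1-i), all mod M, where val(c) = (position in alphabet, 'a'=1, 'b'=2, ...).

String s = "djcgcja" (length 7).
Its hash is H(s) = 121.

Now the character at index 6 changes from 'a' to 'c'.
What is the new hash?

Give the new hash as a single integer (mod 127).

Answer: 123

Derivation:
val('a') = 1, val('c') = 3
Position k = 6, exponent = n-1-k = 0
B^0 mod M = 3^0 mod 127 = 1
Delta = (3 - 1) * 1 mod 127 = 2
New hash = (121 + 2) mod 127 = 123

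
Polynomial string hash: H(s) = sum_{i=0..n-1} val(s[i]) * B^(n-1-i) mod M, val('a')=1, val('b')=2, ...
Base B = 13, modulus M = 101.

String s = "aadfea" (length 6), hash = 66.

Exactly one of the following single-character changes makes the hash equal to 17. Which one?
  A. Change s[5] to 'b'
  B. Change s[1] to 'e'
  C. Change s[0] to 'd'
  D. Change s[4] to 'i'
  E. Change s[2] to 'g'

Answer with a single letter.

Option A: s[5]='a'->'b', delta=(2-1)*13^0 mod 101 = 1, hash=66+1 mod 101 = 67
Option B: s[1]='a'->'e', delta=(5-1)*13^4 mod 101 = 13, hash=66+13 mod 101 = 79
Option C: s[0]='a'->'d', delta=(4-1)*13^5 mod 101 = 51, hash=66+51 mod 101 = 16
Option D: s[4]='e'->'i', delta=(9-5)*13^1 mod 101 = 52, hash=66+52 mod 101 = 17 <-- target
Option E: s[2]='d'->'g', delta=(7-4)*13^3 mod 101 = 26, hash=66+26 mod 101 = 92

Answer: D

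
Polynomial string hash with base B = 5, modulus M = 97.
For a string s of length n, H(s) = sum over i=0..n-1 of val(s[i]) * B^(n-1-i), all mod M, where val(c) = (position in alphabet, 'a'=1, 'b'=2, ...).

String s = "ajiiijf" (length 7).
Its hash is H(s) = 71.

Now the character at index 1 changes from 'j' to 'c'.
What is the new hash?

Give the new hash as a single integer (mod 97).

val('j') = 10, val('c') = 3
Position k = 1, exponent = n-1-k = 5
B^5 mod M = 5^5 mod 97 = 21
Delta = (3 - 10) * 21 mod 97 = 47
New hash = (71 + 47) mod 97 = 21

Answer: 21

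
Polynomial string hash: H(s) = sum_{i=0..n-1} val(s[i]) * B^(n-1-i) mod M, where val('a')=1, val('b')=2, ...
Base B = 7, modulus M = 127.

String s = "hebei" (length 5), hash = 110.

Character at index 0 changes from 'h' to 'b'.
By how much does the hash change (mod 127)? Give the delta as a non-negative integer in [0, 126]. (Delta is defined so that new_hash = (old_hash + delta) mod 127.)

Delta formula: (val(new) - val(old)) * B^(n-1-k) mod M
  val('b') - val('h') = 2 - 8 = -6
  B^(n-1-k) = 7^4 mod 127 = 115
  Delta = -6 * 115 mod 127 = 72

Answer: 72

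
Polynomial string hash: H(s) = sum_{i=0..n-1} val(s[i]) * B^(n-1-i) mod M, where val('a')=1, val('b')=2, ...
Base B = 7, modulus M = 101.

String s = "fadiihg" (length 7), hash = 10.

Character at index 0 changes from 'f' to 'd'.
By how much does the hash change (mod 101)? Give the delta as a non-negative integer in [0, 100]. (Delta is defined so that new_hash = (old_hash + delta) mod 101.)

Delta formula: (val(new) - val(old)) * B^(n-1-k) mod M
  val('d') - val('f') = 4 - 6 = -2
  B^(n-1-k) = 7^6 mod 101 = 85
  Delta = -2 * 85 mod 101 = 32

Answer: 32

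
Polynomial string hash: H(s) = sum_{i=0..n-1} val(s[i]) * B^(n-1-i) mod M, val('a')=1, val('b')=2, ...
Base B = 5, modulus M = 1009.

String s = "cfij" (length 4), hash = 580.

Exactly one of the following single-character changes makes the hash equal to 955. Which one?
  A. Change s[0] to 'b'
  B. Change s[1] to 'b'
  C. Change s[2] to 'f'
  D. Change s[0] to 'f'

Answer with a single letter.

Option A: s[0]='c'->'b', delta=(2-3)*5^3 mod 1009 = 884, hash=580+884 mod 1009 = 455
Option B: s[1]='f'->'b', delta=(2-6)*5^2 mod 1009 = 909, hash=580+909 mod 1009 = 480
Option C: s[2]='i'->'f', delta=(6-9)*5^1 mod 1009 = 994, hash=580+994 mod 1009 = 565
Option D: s[0]='c'->'f', delta=(6-3)*5^3 mod 1009 = 375, hash=580+375 mod 1009 = 955 <-- target

Answer: D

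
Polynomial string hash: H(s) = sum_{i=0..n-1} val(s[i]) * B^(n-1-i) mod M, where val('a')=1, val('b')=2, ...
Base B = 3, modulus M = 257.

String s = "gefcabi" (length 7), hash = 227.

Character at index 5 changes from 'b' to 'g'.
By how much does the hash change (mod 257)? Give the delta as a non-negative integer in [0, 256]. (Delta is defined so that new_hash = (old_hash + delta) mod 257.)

Delta formula: (val(new) - val(old)) * B^(n-1-k) mod M
  val('g') - val('b') = 7 - 2 = 5
  B^(n-1-k) = 3^1 mod 257 = 3
  Delta = 5 * 3 mod 257 = 15

Answer: 15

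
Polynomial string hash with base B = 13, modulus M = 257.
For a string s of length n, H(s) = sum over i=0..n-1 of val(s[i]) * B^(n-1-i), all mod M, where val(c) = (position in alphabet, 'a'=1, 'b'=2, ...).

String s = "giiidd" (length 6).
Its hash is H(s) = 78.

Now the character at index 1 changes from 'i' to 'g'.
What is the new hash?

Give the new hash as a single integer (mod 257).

val('i') = 9, val('g') = 7
Position k = 1, exponent = n-1-k = 4
B^4 mod M = 13^4 mod 257 = 34
Delta = (7 - 9) * 34 mod 257 = 189
New hash = (78 + 189) mod 257 = 10

Answer: 10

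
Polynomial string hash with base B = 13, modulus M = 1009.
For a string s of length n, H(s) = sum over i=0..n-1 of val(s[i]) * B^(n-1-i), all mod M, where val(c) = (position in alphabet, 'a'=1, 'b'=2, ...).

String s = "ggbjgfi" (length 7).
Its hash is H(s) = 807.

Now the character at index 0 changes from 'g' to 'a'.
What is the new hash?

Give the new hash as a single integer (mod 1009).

val('g') = 7, val('a') = 1
Position k = 0, exponent = n-1-k = 6
B^6 mod M = 13^6 mod 1009 = 762
Delta = (1 - 7) * 762 mod 1009 = 473
New hash = (807 + 473) mod 1009 = 271

Answer: 271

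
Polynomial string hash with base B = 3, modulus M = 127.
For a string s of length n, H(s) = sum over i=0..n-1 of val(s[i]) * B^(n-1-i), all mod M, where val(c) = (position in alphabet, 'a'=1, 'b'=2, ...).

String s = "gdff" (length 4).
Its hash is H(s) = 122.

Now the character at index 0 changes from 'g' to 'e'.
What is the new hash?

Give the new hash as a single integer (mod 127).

val('g') = 7, val('e') = 5
Position k = 0, exponent = n-1-k = 3
B^3 mod M = 3^3 mod 127 = 27
Delta = (5 - 7) * 27 mod 127 = 73
New hash = (122 + 73) mod 127 = 68

Answer: 68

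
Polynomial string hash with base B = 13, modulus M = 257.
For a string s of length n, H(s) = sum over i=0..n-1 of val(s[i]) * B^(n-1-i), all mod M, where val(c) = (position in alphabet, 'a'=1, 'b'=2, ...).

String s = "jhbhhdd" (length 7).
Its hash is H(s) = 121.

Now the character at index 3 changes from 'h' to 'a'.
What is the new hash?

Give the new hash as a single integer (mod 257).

Answer: 162

Derivation:
val('h') = 8, val('a') = 1
Position k = 3, exponent = n-1-k = 3
B^3 mod M = 13^3 mod 257 = 141
Delta = (1 - 8) * 141 mod 257 = 41
New hash = (121 + 41) mod 257 = 162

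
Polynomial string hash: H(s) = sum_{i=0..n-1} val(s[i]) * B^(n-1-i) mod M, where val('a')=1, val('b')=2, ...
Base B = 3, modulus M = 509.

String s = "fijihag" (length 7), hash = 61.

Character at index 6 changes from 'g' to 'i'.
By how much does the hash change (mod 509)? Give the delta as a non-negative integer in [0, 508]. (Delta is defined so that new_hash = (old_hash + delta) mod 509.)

Answer: 2

Derivation:
Delta formula: (val(new) - val(old)) * B^(n-1-k) mod M
  val('i') - val('g') = 9 - 7 = 2
  B^(n-1-k) = 3^0 mod 509 = 1
  Delta = 2 * 1 mod 509 = 2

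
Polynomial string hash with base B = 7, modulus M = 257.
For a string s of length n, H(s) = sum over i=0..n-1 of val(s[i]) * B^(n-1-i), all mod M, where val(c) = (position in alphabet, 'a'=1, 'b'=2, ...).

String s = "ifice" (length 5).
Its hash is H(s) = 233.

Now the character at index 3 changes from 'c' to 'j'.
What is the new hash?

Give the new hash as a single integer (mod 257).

Answer: 25

Derivation:
val('c') = 3, val('j') = 10
Position k = 3, exponent = n-1-k = 1
B^1 mod M = 7^1 mod 257 = 7
Delta = (10 - 3) * 7 mod 257 = 49
New hash = (233 + 49) mod 257 = 25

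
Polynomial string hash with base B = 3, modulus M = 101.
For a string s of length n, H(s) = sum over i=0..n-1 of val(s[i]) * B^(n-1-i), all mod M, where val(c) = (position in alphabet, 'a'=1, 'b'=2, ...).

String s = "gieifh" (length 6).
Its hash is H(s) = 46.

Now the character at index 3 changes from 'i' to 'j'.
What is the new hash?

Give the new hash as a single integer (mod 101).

val('i') = 9, val('j') = 10
Position k = 3, exponent = n-1-k = 2
B^2 mod M = 3^2 mod 101 = 9
Delta = (10 - 9) * 9 mod 101 = 9
New hash = (46 + 9) mod 101 = 55

Answer: 55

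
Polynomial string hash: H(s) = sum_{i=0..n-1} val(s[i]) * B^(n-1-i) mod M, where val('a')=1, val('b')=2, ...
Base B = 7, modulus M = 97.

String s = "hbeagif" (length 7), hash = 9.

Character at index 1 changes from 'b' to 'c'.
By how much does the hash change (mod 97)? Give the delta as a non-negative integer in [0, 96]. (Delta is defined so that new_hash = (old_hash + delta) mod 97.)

Delta formula: (val(new) - val(old)) * B^(n-1-k) mod M
  val('c') - val('b') = 3 - 2 = 1
  B^(n-1-k) = 7^5 mod 97 = 26
  Delta = 1 * 26 mod 97 = 26

Answer: 26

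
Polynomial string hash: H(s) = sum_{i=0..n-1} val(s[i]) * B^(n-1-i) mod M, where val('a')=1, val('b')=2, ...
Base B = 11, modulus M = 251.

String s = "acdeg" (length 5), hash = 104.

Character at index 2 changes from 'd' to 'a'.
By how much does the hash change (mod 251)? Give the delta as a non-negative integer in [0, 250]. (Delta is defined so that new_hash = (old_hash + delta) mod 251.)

Delta formula: (val(new) - val(old)) * B^(n-1-k) mod M
  val('a') - val('d') = 1 - 4 = -3
  B^(n-1-k) = 11^2 mod 251 = 121
  Delta = -3 * 121 mod 251 = 139

Answer: 139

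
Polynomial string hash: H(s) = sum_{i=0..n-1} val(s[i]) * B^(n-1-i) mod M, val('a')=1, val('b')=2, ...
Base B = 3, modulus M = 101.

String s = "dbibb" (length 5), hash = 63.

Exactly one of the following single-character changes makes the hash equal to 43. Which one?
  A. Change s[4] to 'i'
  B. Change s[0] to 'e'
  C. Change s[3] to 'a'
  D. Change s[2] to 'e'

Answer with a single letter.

Option A: s[4]='b'->'i', delta=(9-2)*3^0 mod 101 = 7, hash=63+7 mod 101 = 70
Option B: s[0]='d'->'e', delta=(5-4)*3^4 mod 101 = 81, hash=63+81 mod 101 = 43 <-- target
Option C: s[3]='b'->'a', delta=(1-2)*3^1 mod 101 = 98, hash=63+98 mod 101 = 60
Option D: s[2]='i'->'e', delta=(5-9)*3^2 mod 101 = 65, hash=63+65 mod 101 = 27

Answer: B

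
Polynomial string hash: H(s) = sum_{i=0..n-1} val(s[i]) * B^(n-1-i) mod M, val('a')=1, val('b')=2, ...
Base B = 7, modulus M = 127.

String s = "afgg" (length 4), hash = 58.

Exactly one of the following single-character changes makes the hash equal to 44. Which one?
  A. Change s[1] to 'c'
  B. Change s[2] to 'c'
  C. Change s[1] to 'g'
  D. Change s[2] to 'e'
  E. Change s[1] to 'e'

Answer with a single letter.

Answer: D

Derivation:
Option A: s[1]='f'->'c', delta=(3-6)*7^2 mod 127 = 107, hash=58+107 mod 127 = 38
Option B: s[2]='g'->'c', delta=(3-7)*7^1 mod 127 = 99, hash=58+99 mod 127 = 30
Option C: s[1]='f'->'g', delta=(7-6)*7^2 mod 127 = 49, hash=58+49 mod 127 = 107
Option D: s[2]='g'->'e', delta=(5-7)*7^1 mod 127 = 113, hash=58+113 mod 127 = 44 <-- target
Option E: s[1]='f'->'e', delta=(5-6)*7^2 mod 127 = 78, hash=58+78 mod 127 = 9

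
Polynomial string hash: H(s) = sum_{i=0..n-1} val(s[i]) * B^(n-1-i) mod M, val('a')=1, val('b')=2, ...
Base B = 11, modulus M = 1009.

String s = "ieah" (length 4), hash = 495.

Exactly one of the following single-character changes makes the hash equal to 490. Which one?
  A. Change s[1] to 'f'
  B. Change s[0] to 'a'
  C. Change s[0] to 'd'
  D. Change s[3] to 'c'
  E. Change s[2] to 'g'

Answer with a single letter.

Answer: D

Derivation:
Option A: s[1]='e'->'f', delta=(6-5)*11^2 mod 1009 = 121, hash=495+121 mod 1009 = 616
Option B: s[0]='i'->'a', delta=(1-9)*11^3 mod 1009 = 451, hash=495+451 mod 1009 = 946
Option C: s[0]='i'->'d', delta=(4-9)*11^3 mod 1009 = 408, hash=495+408 mod 1009 = 903
Option D: s[3]='h'->'c', delta=(3-8)*11^0 mod 1009 = 1004, hash=495+1004 mod 1009 = 490 <-- target
Option E: s[2]='a'->'g', delta=(7-1)*11^1 mod 1009 = 66, hash=495+66 mod 1009 = 561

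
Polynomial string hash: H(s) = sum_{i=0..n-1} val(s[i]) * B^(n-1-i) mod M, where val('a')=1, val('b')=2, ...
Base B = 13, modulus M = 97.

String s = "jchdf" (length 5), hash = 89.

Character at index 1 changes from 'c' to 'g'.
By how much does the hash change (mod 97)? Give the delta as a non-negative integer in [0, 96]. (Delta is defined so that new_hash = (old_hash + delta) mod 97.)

Delta formula: (val(new) - val(old)) * B^(n-1-k) mod M
  val('g') - val('c') = 7 - 3 = 4
  B^(n-1-k) = 13^3 mod 97 = 63
  Delta = 4 * 63 mod 97 = 58

Answer: 58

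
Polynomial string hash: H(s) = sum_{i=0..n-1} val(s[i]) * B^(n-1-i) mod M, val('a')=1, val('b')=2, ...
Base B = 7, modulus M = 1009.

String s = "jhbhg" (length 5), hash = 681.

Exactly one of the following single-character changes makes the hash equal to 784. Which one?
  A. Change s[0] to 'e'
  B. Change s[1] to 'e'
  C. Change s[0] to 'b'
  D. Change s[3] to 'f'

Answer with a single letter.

Option A: s[0]='j'->'e', delta=(5-10)*7^4 mod 1009 = 103, hash=681+103 mod 1009 = 784 <-- target
Option B: s[1]='h'->'e', delta=(5-8)*7^3 mod 1009 = 989, hash=681+989 mod 1009 = 661
Option C: s[0]='j'->'b', delta=(2-10)*7^4 mod 1009 = 972, hash=681+972 mod 1009 = 644
Option D: s[3]='h'->'f', delta=(6-8)*7^1 mod 1009 = 995, hash=681+995 mod 1009 = 667

Answer: A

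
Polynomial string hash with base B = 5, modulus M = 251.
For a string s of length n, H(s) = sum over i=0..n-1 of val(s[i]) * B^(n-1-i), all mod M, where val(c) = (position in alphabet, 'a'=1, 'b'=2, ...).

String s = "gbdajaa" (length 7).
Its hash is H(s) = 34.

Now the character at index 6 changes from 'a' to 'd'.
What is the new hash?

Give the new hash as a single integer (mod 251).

val('a') = 1, val('d') = 4
Position k = 6, exponent = n-1-k = 0
B^0 mod M = 5^0 mod 251 = 1
Delta = (4 - 1) * 1 mod 251 = 3
New hash = (34 + 3) mod 251 = 37

Answer: 37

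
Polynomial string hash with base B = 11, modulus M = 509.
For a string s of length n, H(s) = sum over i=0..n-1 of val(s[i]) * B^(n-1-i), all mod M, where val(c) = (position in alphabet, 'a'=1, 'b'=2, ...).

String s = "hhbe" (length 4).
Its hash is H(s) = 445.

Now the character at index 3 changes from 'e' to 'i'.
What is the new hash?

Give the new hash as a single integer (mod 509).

val('e') = 5, val('i') = 9
Position k = 3, exponent = n-1-k = 0
B^0 mod M = 11^0 mod 509 = 1
Delta = (9 - 5) * 1 mod 509 = 4
New hash = (445 + 4) mod 509 = 449

Answer: 449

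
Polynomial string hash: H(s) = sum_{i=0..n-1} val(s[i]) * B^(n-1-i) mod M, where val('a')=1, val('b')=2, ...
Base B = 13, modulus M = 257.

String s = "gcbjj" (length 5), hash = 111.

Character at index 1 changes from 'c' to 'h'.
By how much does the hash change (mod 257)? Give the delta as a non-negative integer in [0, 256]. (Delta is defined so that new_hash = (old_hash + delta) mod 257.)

Answer: 191

Derivation:
Delta formula: (val(new) - val(old)) * B^(n-1-k) mod M
  val('h') - val('c') = 8 - 3 = 5
  B^(n-1-k) = 13^3 mod 257 = 141
  Delta = 5 * 141 mod 257 = 191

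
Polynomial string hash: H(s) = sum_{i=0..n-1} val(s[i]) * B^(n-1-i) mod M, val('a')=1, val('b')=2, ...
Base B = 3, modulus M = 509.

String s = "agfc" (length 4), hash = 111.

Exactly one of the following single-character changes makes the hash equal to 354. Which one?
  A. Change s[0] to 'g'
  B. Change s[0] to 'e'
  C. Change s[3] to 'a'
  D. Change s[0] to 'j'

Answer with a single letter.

Option A: s[0]='a'->'g', delta=(7-1)*3^3 mod 509 = 162, hash=111+162 mod 509 = 273
Option B: s[0]='a'->'e', delta=(5-1)*3^3 mod 509 = 108, hash=111+108 mod 509 = 219
Option C: s[3]='c'->'a', delta=(1-3)*3^0 mod 509 = 507, hash=111+507 mod 509 = 109
Option D: s[0]='a'->'j', delta=(10-1)*3^3 mod 509 = 243, hash=111+243 mod 509 = 354 <-- target

Answer: D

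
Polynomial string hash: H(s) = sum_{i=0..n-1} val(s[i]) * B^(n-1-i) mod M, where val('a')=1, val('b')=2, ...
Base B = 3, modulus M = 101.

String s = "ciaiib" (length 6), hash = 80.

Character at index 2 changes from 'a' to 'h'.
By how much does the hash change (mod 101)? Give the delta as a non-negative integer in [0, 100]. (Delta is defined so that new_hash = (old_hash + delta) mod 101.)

Answer: 88

Derivation:
Delta formula: (val(new) - val(old)) * B^(n-1-k) mod M
  val('h') - val('a') = 8 - 1 = 7
  B^(n-1-k) = 3^3 mod 101 = 27
  Delta = 7 * 27 mod 101 = 88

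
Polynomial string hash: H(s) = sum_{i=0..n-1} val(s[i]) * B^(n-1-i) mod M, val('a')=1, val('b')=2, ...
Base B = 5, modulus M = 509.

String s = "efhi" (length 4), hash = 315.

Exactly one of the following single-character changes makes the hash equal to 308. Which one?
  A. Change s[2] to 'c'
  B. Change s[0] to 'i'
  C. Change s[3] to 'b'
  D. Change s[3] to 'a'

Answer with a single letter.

Option A: s[2]='h'->'c', delta=(3-8)*5^1 mod 509 = 484, hash=315+484 mod 509 = 290
Option B: s[0]='e'->'i', delta=(9-5)*5^3 mod 509 = 500, hash=315+500 mod 509 = 306
Option C: s[3]='i'->'b', delta=(2-9)*5^0 mod 509 = 502, hash=315+502 mod 509 = 308 <-- target
Option D: s[3]='i'->'a', delta=(1-9)*5^0 mod 509 = 501, hash=315+501 mod 509 = 307

Answer: C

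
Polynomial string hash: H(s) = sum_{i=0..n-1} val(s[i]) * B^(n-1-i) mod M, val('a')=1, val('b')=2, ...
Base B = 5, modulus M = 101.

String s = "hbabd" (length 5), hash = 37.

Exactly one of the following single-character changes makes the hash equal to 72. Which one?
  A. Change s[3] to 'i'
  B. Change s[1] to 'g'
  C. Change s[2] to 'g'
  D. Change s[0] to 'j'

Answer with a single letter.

Option A: s[3]='b'->'i', delta=(9-2)*5^1 mod 101 = 35, hash=37+35 mod 101 = 72 <-- target
Option B: s[1]='b'->'g', delta=(7-2)*5^3 mod 101 = 19, hash=37+19 mod 101 = 56
Option C: s[2]='a'->'g', delta=(7-1)*5^2 mod 101 = 49, hash=37+49 mod 101 = 86
Option D: s[0]='h'->'j', delta=(10-8)*5^4 mod 101 = 38, hash=37+38 mod 101 = 75

Answer: A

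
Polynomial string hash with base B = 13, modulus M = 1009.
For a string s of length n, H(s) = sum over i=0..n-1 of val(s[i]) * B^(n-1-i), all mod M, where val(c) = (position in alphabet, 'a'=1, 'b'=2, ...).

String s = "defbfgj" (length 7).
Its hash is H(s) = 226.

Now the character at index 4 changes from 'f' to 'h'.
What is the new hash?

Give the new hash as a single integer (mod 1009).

Answer: 564

Derivation:
val('f') = 6, val('h') = 8
Position k = 4, exponent = n-1-k = 2
B^2 mod M = 13^2 mod 1009 = 169
Delta = (8 - 6) * 169 mod 1009 = 338
New hash = (226 + 338) mod 1009 = 564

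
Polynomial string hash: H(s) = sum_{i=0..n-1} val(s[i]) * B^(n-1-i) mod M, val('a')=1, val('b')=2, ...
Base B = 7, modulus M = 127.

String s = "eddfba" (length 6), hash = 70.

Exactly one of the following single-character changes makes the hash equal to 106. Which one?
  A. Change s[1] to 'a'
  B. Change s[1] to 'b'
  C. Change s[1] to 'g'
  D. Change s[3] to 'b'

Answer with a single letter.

Answer: A

Derivation:
Option A: s[1]='d'->'a', delta=(1-4)*7^4 mod 127 = 36, hash=70+36 mod 127 = 106 <-- target
Option B: s[1]='d'->'b', delta=(2-4)*7^4 mod 127 = 24, hash=70+24 mod 127 = 94
Option C: s[1]='d'->'g', delta=(7-4)*7^4 mod 127 = 91, hash=70+91 mod 127 = 34
Option D: s[3]='f'->'b', delta=(2-6)*7^2 mod 127 = 58, hash=70+58 mod 127 = 1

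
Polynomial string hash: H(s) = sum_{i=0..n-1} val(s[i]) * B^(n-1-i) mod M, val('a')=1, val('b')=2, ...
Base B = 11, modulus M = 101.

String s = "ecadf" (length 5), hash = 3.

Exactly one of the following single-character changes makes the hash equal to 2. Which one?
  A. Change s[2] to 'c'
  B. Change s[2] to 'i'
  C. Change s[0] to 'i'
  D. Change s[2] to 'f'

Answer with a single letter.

Answer: D

Derivation:
Option A: s[2]='a'->'c', delta=(3-1)*11^2 mod 101 = 40, hash=3+40 mod 101 = 43
Option B: s[2]='a'->'i', delta=(9-1)*11^2 mod 101 = 59, hash=3+59 mod 101 = 62
Option C: s[0]='e'->'i', delta=(9-5)*11^4 mod 101 = 85, hash=3+85 mod 101 = 88
Option D: s[2]='a'->'f', delta=(6-1)*11^2 mod 101 = 100, hash=3+100 mod 101 = 2 <-- target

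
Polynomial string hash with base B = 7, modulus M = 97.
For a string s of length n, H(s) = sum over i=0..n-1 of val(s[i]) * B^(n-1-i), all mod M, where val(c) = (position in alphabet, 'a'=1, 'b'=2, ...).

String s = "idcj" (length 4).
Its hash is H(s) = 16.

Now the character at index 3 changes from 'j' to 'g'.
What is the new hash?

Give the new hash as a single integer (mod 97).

Answer: 13

Derivation:
val('j') = 10, val('g') = 7
Position k = 3, exponent = n-1-k = 0
B^0 mod M = 7^0 mod 97 = 1
Delta = (7 - 10) * 1 mod 97 = 94
New hash = (16 + 94) mod 97 = 13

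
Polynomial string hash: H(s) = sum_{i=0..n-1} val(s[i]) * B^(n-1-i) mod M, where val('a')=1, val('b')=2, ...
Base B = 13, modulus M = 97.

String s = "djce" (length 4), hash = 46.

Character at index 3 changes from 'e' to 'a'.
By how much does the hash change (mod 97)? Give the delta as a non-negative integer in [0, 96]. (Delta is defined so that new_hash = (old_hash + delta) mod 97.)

Delta formula: (val(new) - val(old)) * B^(n-1-k) mod M
  val('a') - val('e') = 1 - 5 = -4
  B^(n-1-k) = 13^0 mod 97 = 1
  Delta = -4 * 1 mod 97 = 93

Answer: 93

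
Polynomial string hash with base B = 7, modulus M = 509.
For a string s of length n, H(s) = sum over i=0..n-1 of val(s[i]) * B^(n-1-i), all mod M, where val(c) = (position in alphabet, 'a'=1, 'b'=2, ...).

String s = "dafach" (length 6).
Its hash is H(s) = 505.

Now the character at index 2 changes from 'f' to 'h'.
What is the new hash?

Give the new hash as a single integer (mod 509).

val('f') = 6, val('h') = 8
Position k = 2, exponent = n-1-k = 3
B^3 mod M = 7^3 mod 509 = 343
Delta = (8 - 6) * 343 mod 509 = 177
New hash = (505 + 177) mod 509 = 173

Answer: 173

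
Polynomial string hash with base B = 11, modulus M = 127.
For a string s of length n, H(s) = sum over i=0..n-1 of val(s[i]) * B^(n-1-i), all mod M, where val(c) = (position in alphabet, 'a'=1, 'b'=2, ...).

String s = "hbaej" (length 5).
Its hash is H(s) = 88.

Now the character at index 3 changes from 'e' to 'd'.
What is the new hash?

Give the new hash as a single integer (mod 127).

val('e') = 5, val('d') = 4
Position k = 3, exponent = n-1-k = 1
B^1 mod M = 11^1 mod 127 = 11
Delta = (4 - 5) * 11 mod 127 = 116
New hash = (88 + 116) mod 127 = 77

Answer: 77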